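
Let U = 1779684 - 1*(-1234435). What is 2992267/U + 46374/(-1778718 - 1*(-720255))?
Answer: 1009142383705/1063444479699 ≈ 0.94894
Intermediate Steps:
U = 3014119 (U = 1779684 + 1234435 = 3014119)
2992267/U + 46374/(-1778718 - 1*(-720255)) = 2992267/3014119 + 46374/(-1778718 - 1*(-720255)) = 2992267*(1/3014119) + 46374/(-1778718 + 720255) = 2992267/3014119 + 46374/(-1058463) = 2992267/3014119 + 46374*(-1/1058463) = 2992267/3014119 - 15458/352821 = 1009142383705/1063444479699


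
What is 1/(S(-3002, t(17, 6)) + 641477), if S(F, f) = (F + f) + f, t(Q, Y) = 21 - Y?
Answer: 1/638505 ≈ 1.5662e-6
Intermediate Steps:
S(F, f) = F + 2*f
1/(S(-3002, t(17, 6)) + 641477) = 1/((-3002 + 2*(21 - 1*6)) + 641477) = 1/((-3002 + 2*(21 - 6)) + 641477) = 1/((-3002 + 2*15) + 641477) = 1/((-3002 + 30) + 641477) = 1/(-2972 + 641477) = 1/638505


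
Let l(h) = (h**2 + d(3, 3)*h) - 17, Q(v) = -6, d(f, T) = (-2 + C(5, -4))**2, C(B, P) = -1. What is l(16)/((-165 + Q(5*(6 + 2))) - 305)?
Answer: -383/476 ≈ -0.80462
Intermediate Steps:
d(f, T) = 9 (d(f, T) = (-2 - 1)**2 = (-3)**2 = 9)
l(h) = -17 + h**2 + 9*h (l(h) = (h**2 + 9*h) - 17 = -17 + h**2 + 9*h)
l(16)/((-165 + Q(5*(6 + 2))) - 305) = (-17 + 16**2 + 9*16)/((-165 - 6) - 305) = (-17 + 256 + 144)/(-171 - 305) = 383/(-476) = 383*(-1/476) = -383/476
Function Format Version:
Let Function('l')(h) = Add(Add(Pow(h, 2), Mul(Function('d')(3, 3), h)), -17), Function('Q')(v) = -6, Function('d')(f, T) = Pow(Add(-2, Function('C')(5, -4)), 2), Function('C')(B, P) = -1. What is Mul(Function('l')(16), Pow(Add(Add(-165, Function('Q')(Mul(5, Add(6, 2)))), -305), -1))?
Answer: Rational(-383, 476) ≈ -0.80462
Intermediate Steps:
Function('d')(f, T) = 9 (Function('d')(f, T) = Pow(Add(-2, -1), 2) = Pow(-3, 2) = 9)
Function('l')(h) = Add(-17, Pow(h, 2), Mul(9, h)) (Function('l')(h) = Add(Add(Pow(h, 2), Mul(9, h)), -17) = Add(-17, Pow(h, 2), Mul(9, h)))
Mul(Function('l')(16), Pow(Add(Add(-165, Function('Q')(Mul(5, Add(6, 2)))), -305), -1)) = Mul(Add(-17, Pow(16, 2), Mul(9, 16)), Pow(Add(Add(-165, -6), -305), -1)) = Mul(Add(-17, 256, 144), Pow(Add(-171, -305), -1)) = Mul(383, Pow(-476, -1)) = Mul(383, Rational(-1, 476)) = Rational(-383, 476)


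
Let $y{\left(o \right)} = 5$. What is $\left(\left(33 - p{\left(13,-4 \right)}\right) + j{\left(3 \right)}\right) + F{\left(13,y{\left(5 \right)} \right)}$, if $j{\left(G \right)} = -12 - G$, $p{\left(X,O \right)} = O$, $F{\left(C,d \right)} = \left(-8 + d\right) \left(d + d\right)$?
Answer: $-8$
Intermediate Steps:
$F{\left(C,d \right)} = 2 d \left(-8 + d\right)$ ($F{\left(C,d \right)} = \left(-8 + d\right) 2 d = 2 d \left(-8 + d\right)$)
$\left(\left(33 - p{\left(13,-4 \right)}\right) + j{\left(3 \right)}\right) + F{\left(13,y{\left(5 \right)} \right)} = \left(\left(33 - -4\right) - 15\right) + 2 \cdot 5 \left(-8 + 5\right) = \left(\left(33 + 4\right) - 15\right) + 2 \cdot 5 \left(-3\right) = \left(37 - 15\right) - 30 = 22 - 30 = -8$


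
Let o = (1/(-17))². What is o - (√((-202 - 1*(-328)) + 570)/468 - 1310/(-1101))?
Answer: -377489/318189 - √174/234 ≈ -1.2427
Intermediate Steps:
o = 1/289 (o = (-1/17)² = 1/289 ≈ 0.0034602)
o - (√((-202 - 1*(-328)) + 570)/468 - 1310/(-1101)) = 1/289 - (√((-202 - 1*(-328)) + 570)/468 - 1310/(-1101)) = 1/289 - (√((-202 + 328) + 570)*(1/468) - 1310*(-1/1101)) = 1/289 - (√(126 + 570)*(1/468) + 1310/1101) = 1/289 - (√696*(1/468) + 1310/1101) = 1/289 - ((2*√174)*(1/468) + 1310/1101) = 1/289 - (√174/234 + 1310/1101) = 1/289 - (1310/1101 + √174/234) = 1/289 + (-1310/1101 - √174/234) = -377489/318189 - √174/234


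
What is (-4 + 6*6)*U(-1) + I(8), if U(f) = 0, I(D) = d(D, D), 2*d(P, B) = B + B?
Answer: 8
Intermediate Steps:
d(P, B) = B (d(P, B) = (B + B)/2 = (2*B)/2 = B)
I(D) = D
(-4 + 6*6)*U(-1) + I(8) = (-4 + 6*6)*0 + 8 = (-4 + 36)*0 + 8 = 32*0 + 8 = 0 + 8 = 8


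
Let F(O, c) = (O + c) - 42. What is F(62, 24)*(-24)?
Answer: -1056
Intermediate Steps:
F(O, c) = -42 + O + c
F(62, 24)*(-24) = (-42 + 62 + 24)*(-24) = 44*(-24) = -1056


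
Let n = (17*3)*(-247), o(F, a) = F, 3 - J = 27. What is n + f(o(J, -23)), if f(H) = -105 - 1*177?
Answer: -12879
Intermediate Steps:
J = -24 (J = 3 - 1*27 = 3 - 27 = -24)
f(H) = -282 (f(H) = -105 - 177 = -282)
n = -12597 (n = 51*(-247) = -12597)
n + f(o(J, -23)) = -12597 - 282 = -12879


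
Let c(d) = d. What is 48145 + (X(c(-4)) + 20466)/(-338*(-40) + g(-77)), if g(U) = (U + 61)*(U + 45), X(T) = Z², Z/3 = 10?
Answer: 337796003/7016 ≈ 48147.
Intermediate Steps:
Z = 30 (Z = 3*10 = 30)
X(T) = 900 (X(T) = 30² = 900)
g(U) = (45 + U)*(61 + U) (g(U) = (61 + U)*(45 + U) = (45 + U)*(61 + U))
48145 + (X(c(-4)) + 20466)/(-338*(-40) + g(-77)) = 48145 + (900 + 20466)/(-338*(-40) + (2745 + (-77)² + 106*(-77))) = 48145 + 21366/(13520 + (2745 + 5929 - 8162)) = 48145 + 21366/(13520 + 512) = 48145 + 21366/14032 = 48145 + 21366*(1/14032) = 48145 + 10683/7016 = 337796003/7016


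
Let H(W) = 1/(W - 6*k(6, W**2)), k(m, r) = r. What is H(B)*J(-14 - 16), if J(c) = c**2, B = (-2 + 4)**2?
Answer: -225/23 ≈ -9.7826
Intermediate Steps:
B = 4 (B = 2**2 = 4)
H(W) = 1/(W - 6*W**2)
H(B)*J(-14 - 16) = (-1/(4*(-1 + 6*4)))*(-14 - 16)**2 = -1*1/4/(-1 + 24)*(-30)**2 = -1*1/4/23*900 = -1*1/4*1/23*900 = -1/92*900 = -225/23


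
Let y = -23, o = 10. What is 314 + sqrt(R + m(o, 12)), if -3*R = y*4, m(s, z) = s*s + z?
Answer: 314 + 2*sqrt(321)/3 ≈ 325.94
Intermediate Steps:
m(s, z) = z + s**2 (m(s, z) = s**2 + z = z + s**2)
R = 92/3 (R = -(-23)*4/3 = -1/3*(-92) = 92/3 ≈ 30.667)
314 + sqrt(R + m(o, 12)) = 314 + sqrt(92/3 + (12 + 10**2)) = 314 + sqrt(92/3 + (12 + 100)) = 314 + sqrt(92/3 + 112) = 314 + sqrt(428/3) = 314 + 2*sqrt(321)/3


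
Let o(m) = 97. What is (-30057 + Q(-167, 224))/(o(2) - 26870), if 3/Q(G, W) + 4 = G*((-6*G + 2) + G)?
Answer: 4201457634/3742410259 ≈ 1.1227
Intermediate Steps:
Q(G, W) = 3/(-4 + G*(2 - 5*G)) (Q(G, W) = 3/(-4 + G*((-6*G + 2) + G)) = 3/(-4 + G*((2 - 6*G) + G)) = 3/(-4 + G*(2 - 5*G)))
(-30057 + Q(-167, 224))/(o(2) - 26870) = (-30057 - 3/(4 - 2*(-167) + 5*(-167)²))/(97 - 26870) = (-30057 - 3/(4 + 334 + 5*27889))/(-26773) = (-30057 - 3/(4 + 334 + 139445))*(-1/26773) = (-30057 - 3/139783)*(-1/26773) = -4201457634/139783*(-1/26773) = 4201457634/3742410259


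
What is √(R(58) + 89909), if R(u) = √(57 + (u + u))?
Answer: √(89909 + √173) ≈ 299.87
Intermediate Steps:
R(u) = √(57 + 2*u)
√(R(58) + 89909) = √(√(57 + 2*58) + 89909) = √(√(57 + 116) + 89909) = √(√173 + 89909) = √(89909 + √173)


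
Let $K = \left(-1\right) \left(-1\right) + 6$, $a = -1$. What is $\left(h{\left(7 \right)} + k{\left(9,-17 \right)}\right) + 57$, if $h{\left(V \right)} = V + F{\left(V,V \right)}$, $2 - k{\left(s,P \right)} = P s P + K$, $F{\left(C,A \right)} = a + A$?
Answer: $-2536$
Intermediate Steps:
$F{\left(C,A \right)} = -1 + A$
$K = 7$ ($K = 1 + 6 = 7$)
$k{\left(s,P \right)} = -5 - s P^{2}$ ($k{\left(s,P \right)} = 2 - \left(P s P + 7\right) = 2 - \left(s P^{2} + 7\right) = 2 - \left(7 + s P^{2}\right) = -5 - s P^{2}$)
$h{\left(V \right)} = -1 + 2 V$ ($h{\left(V \right)} = V + \left(-1 + V\right) = -1 + 2 V$)
$\left(h{\left(7 \right)} + k{\left(9,-17 \right)}\right) + 57 = \left(\left(-1 + 2 \cdot 7\right) - \left(5 + 9 \left(-17\right)^{2}\right)\right) + 57 = \left(\left(-1 + 14\right) - \left(5 + 9 \cdot 289\right)\right) + 57 = \left(13 - 2606\right) + 57 = -2593 + 57 = -2536$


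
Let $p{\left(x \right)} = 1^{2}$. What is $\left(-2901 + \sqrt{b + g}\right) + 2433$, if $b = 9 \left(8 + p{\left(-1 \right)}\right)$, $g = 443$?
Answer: $-468 + 2 \sqrt{131} \approx -445.11$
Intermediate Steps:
$p{\left(x \right)} = 1$
$b = 81$ ($b = 9 \left(8 + 1\right) = 9 \cdot 9 = 81$)
$\left(-2901 + \sqrt{b + g}\right) + 2433 = \left(-2901 + \sqrt{81 + 443}\right) + 2433 = \left(-2901 + \sqrt{524}\right) + 2433 = \left(-2901 + 2 \sqrt{131}\right) + 2433 = -468 + 2 \sqrt{131}$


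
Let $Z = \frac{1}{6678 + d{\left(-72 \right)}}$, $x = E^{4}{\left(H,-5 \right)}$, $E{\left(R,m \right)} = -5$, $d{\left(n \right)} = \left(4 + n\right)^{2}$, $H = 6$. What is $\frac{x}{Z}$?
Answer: $7063750$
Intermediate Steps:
$x = 625$ ($x = \left(-5\right)^{4} = 625$)
$Z = \frac{1}{11302}$ ($Z = \frac{1}{6678 + \left(4 - 72\right)^{2}} = \frac{1}{6678 + \left(-68\right)^{2}} = \frac{1}{6678 + 4624} = \frac{1}{11302} \approx 8.848 \cdot 10^{-5}$)
$\frac{x}{Z} = 625 \frac{1}{\frac{1}{11302}} = 625 \cdot 11302 = 7063750$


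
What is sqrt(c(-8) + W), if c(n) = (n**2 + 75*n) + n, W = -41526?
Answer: I*sqrt(42070) ≈ 205.11*I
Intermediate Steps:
c(n) = n**2 + 76*n
sqrt(c(-8) + W) = sqrt(-8*(76 - 8) - 41526) = sqrt(-8*68 - 41526) = sqrt(-544 - 41526) = sqrt(-42070) = I*sqrt(42070)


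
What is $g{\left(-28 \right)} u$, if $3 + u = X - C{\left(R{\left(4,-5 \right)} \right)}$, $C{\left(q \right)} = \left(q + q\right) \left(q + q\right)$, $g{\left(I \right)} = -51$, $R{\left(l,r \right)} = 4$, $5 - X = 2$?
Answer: $3264$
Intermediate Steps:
$X = 3$ ($X = 5 - 2 = 3$)
$C{\left(q \right)} = 4 q^{2}$ ($C{\left(q \right)} = 2 q 2 q = 4 q^{2}$)
$u = -64$ ($u = -3 + \left(3 - 4 \cdot 4^{2}\right) = -3 + \left(3 - 4 \cdot 16\right) = -3 + \left(3 - 64\right) = -3 - 61 = -64$)
$g{\left(-28 \right)} u = \left(-51\right) \left(-64\right) = 3264$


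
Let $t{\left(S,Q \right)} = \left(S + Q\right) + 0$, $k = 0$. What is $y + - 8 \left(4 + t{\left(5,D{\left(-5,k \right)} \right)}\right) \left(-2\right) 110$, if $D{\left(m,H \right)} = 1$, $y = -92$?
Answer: $17508$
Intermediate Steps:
$t{\left(S,Q \right)} = Q + S$ ($t{\left(S,Q \right)} = \left(Q + S\right) + 0 = Q + S$)
$y + - 8 \left(4 + t{\left(5,D{\left(-5,k \right)} \right)}\right) \left(-2\right) 110 = -92 + - 8 \left(4 + \left(1 + 5\right)\right) \left(-2\right) 110 = -92 + - 8 \left(4 + 6\right) \left(-2\right) 110 = -92 + - 8 \cdot 10 \left(-2\right) 110 = -92 + \left(-8\right) \left(-20\right) 110 = -92 + 160 \cdot 110 = -92 + 17600 = 17508$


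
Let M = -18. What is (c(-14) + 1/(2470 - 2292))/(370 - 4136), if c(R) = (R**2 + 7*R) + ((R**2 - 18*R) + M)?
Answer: -93985/670348 ≈ -0.14020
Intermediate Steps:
c(R) = -18 - 11*R + 2*R**2 (c(R) = (R**2 + 7*R) + ((R**2 - 18*R) - 18) = (R**2 + 7*R) + (-18 + R**2 - 18*R) = -18 - 11*R + 2*R**2)
(c(-14) + 1/(2470 - 2292))/(370 - 4136) = ((-18 - 11*(-14) + 2*(-14)**2) + 1/(2470 - 2292))/(370 - 4136) = ((-18 + 154 + 2*196) + 1/178)/(-3766) = ((-18 + 154 + 392) + 1/178)*(-1/3766) = (528 + 1/178)*(-1/3766) = (93985/178)*(-1/3766) = -93985/670348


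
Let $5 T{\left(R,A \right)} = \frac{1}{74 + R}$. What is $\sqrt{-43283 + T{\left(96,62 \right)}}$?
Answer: $\frac{i \sqrt{1250878666}}{170} \approx 208.05 i$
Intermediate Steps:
$T{\left(R,A \right)} = \frac{1}{5 \left(74 + R\right)}$
$\sqrt{-43283 + T{\left(96,62 \right)}} = \sqrt{-43283 + \frac{1}{5 \left(74 + 96\right)}} = \sqrt{-43283 + \frac{1}{5 \cdot 170}} = \sqrt{-43283 + \frac{1}{5} \cdot \frac{1}{170}} = \sqrt{-43283 + \frac{1}{850}} = \sqrt{- \frac{36790549}{850}} = \frac{i \sqrt{1250878666}}{170}$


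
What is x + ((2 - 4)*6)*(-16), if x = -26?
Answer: 166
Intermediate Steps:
x + ((2 - 4)*6)*(-16) = -26 + ((2 - 4)*6)*(-16) = -26 - 2*6*(-16) = -26 - 12*(-16) = -26 + 192 = 166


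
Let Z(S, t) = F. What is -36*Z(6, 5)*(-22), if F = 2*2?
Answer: 3168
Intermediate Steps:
F = 4
Z(S, t) = 4
-36*Z(6, 5)*(-22) = -36*4*(-22) = -144*(-22) = 3168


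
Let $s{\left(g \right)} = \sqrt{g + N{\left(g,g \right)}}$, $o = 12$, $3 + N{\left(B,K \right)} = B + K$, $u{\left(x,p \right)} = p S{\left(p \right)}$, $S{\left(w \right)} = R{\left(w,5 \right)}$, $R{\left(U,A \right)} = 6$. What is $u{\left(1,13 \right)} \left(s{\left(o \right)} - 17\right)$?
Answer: $-1326 + 78 \sqrt{33} \approx -877.92$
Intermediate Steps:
$S{\left(w \right)} = 6$
$u{\left(x,p \right)} = 6 p$ ($u{\left(x,p \right)} = p 6 = 6 p$)
$N{\left(B,K \right)} = -3 + B + K$ ($N{\left(B,K \right)} = -3 + \left(B + K\right) = -3 + B + K$)
$s{\left(g \right)} = \sqrt{-3 + 3 g}$ ($s{\left(g \right)} = \sqrt{g + \left(-3 + g + g\right)} = \sqrt{g + \left(-3 + 2 g\right)} = \sqrt{-3 + 3 g}$)
$u{\left(1,13 \right)} \left(s{\left(o \right)} - 17\right) = 6 \cdot 13 \left(\sqrt{-3 + 3 \cdot 12} - 17\right) = 78 \left(\sqrt{-3 + 36} - 17\right) = 78 \left(\sqrt{33} - 17\right) = 78 \left(-17 + \sqrt{33}\right) = -1326 + 78 \sqrt{33}$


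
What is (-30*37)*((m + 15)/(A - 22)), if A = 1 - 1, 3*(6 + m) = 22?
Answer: 9065/11 ≈ 824.09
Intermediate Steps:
m = 4/3 (m = -6 + (⅓)*22 = -6 + 22/3 = 4/3 ≈ 1.3333)
A = 0
(-30*37)*((m + 15)/(A - 22)) = (-30*37)*((4/3 + 15)/(0 - 22)) = -18130/(-22) = -18130*(-1)/22 = -1110*(-49/66) = 9065/11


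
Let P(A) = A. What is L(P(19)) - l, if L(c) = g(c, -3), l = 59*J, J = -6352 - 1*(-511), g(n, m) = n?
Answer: 344638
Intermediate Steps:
J = -5841 (J = -6352 + 511 = -5841)
l = -344619 (l = 59*(-5841) = -344619)
L(c) = c
L(P(19)) - l = 19 - 1*(-344619) = 19 + 344619 = 344638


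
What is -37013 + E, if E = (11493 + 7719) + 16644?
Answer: -1157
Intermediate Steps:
E = 35856 (E = 19212 + 16644 = 35856)
-37013 + E = -37013 + 35856 = -1157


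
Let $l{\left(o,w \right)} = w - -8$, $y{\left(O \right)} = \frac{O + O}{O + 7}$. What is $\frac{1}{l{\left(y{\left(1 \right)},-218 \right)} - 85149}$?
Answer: $- \frac{1}{85359} \approx -1.1715 \cdot 10^{-5}$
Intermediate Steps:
$y{\left(O \right)} = \frac{2 O}{7 + O}$
$l{\left(o,w \right)} = 8 + w$ ($l{\left(o,w \right)} = w + 8 = 8 + w$)
$\frac{1}{l{\left(y{\left(1 \right)},-218 \right)} - 85149} = \frac{1}{\left(8 - 218\right) - 85149} = \frac{1}{-210 - 85149} = \frac{1}{-85359} = - \frac{1}{85359}$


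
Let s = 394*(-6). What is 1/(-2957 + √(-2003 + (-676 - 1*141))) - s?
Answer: 20677122559/8746669 - 2*I*√705/8746669 ≈ 2364.0 - 6.0713e-6*I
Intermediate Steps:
s = -2364
1/(-2957 + √(-2003 + (-676 - 1*141))) - s = 1/(-2957 + √(-2003 + (-676 - 1*141))) - 1*(-2364) = 1/(-2957 + √(-2003 + (-676 - 141))) + 2364 = 1/(-2957 + √(-2003 - 817)) + 2364 = 1/(-2957 + √(-2820)) + 2364 = 1/(-2957 + 2*I*√705) + 2364 = 2364 + 1/(-2957 + 2*I*√705)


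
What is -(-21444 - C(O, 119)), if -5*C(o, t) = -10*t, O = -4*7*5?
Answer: 21682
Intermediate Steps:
O = -140 (O = -28*5 = -140)
C(o, t) = 2*t (C(o, t) = -(-2)*t = 2*t)
-(-21444 - C(O, 119)) = -(-21444 - 2*119) = -(-21444 - 1*238) = -(-21444 - 238) = -1*(-21682) = 21682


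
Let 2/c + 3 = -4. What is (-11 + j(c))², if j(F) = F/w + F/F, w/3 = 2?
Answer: 44521/441 ≈ 100.95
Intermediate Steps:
w = 6 (w = 3*2 = 6)
c = -2/7 (c = 2/(-3 - 4) = 2/(-7) = 2*(-⅐) = -2/7 ≈ -0.28571)
j(F) = 1 + F/6 (j(F) = F/6 + F/F = F*(⅙) + 1 = F/6 + 1 = 1 + F/6)
(-11 + j(c))² = (-11 + (1 + (⅙)*(-2/7)))² = (-11 + (1 - 1/21))² = (-11 + 20/21)² = (-211/21)² = 44521/441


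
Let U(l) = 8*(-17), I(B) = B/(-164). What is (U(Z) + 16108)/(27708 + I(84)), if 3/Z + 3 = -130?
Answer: 218284/378669 ≈ 0.57645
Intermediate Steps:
Z = -3/133 (Z = 3/(-3 - 130) = 3/(-133) = 3*(-1/133) = -3/133 ≈ -0.022556)
I(B) = -B/164 (I(B) = B*(-1/164) = -B/164)
U(l) = -136
(U(Z) + 16108)/(27708 + I(84)) = (-136 + 16108)/(27708 - 1/164*84) = 15972/(27708 - 21/41) = 15972/(1136007/41) = 15972*(41/1136007) = 218284/378669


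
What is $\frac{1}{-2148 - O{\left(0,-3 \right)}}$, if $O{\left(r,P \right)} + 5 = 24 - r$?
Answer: $- \frac{1}{2167} \approx -0.00046147$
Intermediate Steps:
$O{\left(r,P \right)} = 19 - r$ ($O{\left(r,P \right)} = -5 - \left(-24 + r\right) = 19 - r$)
$\frac{1}{-2148 - O{\left(0,-3 \right)}} = \frac{1}{-2148 - \left(19 - 0\right)} = \frac{1}{-2148 - \left(19 + 0\right)} = \frac{1}{-2148 - 19} = \frac{1}{-2167} = - \frac{1}{2167}$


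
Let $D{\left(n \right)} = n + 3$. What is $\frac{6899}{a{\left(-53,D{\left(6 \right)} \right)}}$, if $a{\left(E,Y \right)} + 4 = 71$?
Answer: $\frac{6899}{67} \approx 102.97$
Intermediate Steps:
$D{\left(n \right)} = 3 + n$
$a{\left(E,Y \right)} = 67$ ($a{\left(E,Y \right)} = -4 + 71 = 67$)
$\frac{6899}{a{\left(-53,D{\left(6 \right)} \right)}} = \frac{6899}{67}$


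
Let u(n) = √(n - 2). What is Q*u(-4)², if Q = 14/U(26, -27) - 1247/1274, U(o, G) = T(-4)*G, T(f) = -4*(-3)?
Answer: 105466/17199 ≈ 6.1321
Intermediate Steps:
T(f) = 12
u(n) = √(-2 + n)
U(o, G) = 12*G
Q = -52733/51597 (Q = 14/((12*(-27))) - 1247/1274 = 14/(-324) - 1247*1/1274 = 14*(-1/324) - 1247/1274 = -7/162 - 1247/1274 = -52733/51597 ≈ -1.0220)
Q*u(-4)² = -52733*(√(-2 - 4))²/51597 = -52733*(√(-6))²/51597 = -52733*(I*√6)²/51597 = -52733/51597*(-6) = 105466/17199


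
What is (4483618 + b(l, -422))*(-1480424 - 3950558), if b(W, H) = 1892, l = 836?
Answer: -24360724070820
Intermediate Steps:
(4483618 + b(l, -422))*(-1480424 - 3950558) = (4483618 + 1892)*(-1480424 - 3950558) = 4485510*(-5430982) = -24360724070820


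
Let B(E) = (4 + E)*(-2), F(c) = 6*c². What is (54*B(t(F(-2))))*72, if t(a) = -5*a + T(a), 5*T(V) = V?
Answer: 4323456/5 ≈ 8.6469e+5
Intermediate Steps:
T(V) = V/5
t(a) = -24*a/5 (t(a) = -5*a + a/5 = -24*a/5)
B(E) = -8 - 2*E
(54*B(t(F(-2))))*72 = (54*(-8 - (-48)*6*(-2)²/5))*72 = (54*(-8 - (-48)*6*4/5))*72 = (54*(-8 - (-48)*24/5))*72 = (54*(-8 - 2*(-576/5)))*72 = (54*(-8 + 1152/5))*72 = (54*(1112/5))*72 = (60048/5)*72 = 4323456/5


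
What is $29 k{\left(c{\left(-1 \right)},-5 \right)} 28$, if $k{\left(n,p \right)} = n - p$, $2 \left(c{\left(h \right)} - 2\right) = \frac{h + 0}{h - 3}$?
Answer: $\frac{11571}{2} \approx 5785.5$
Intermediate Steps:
$c{\left(h \right)} = 2 + \frac{h}{2 \left(-3 + h\right)}$ ($c{\left(h \right)} = 2 + \frac{\left(h + 0\right) \frac{1}{h - 3}}{2} = 2 + \frac{h \frac{1}{-3 + h}}{2} = 2 + \frac{h}{2 \left(-3 + h\right)}$)
$29 k{\left(c{\left(-1 \right)},-5 \right)} 28 = 29 \left(\frac{-12 + 5 \left(-1\right)}{2 \left(-3 - 1\right)} - -5\right) 28 = 29 \left(\frac{-12 - 5}{2 \left(-4\right)} + 5\right) 28 = 29 \left(\frac{1}{2} \left(- \frac{1}{4}\right) \left(-17\right) + 5\right) 28 = 29 \left(\frac{17}{8} + 5\right) 28 = 29 \cdot \frac{57}{8} \cdot 28 = \frac{1653}{8} \cdot 28 = \frac{11571}{2}$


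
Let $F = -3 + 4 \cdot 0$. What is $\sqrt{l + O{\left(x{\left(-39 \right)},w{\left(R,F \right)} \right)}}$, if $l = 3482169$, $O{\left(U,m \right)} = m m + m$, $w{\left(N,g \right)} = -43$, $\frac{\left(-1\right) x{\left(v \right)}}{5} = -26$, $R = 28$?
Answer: $5 \sqrt{139359} \approx 1866.5$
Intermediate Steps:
$F = -3$ ($F = -3 + 0 = -3$)
$x{\left(v \right)} = 130$ ($x{\left(v \right)} = \left(-5\right) \left(-26\right) = 130$)
$O{\left(U,m \right)} = m + m^{2}$ ($O{\left(U,m \right)} = m^{2} + m = m + m^{2}$)
$\sqrt{l + O{\left(x{\left(-39 \right)},w{\left(R,F \right)} \right)}} = \sqrt{3482169 - 43 \left(1 - 43\right)} = \sqrt{3482169 - -1806} = \sqrt{3482169 + 1806} = \sqrt{3483975} = 5 \sqrt{139359}$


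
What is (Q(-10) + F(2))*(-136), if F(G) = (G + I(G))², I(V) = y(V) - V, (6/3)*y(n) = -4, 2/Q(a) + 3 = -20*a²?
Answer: -1089360/2003 ≈ -543.86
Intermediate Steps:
Q(a) = 2/(-3 - 20*a²)
y(n) = -2 (y(n) = (½)*(-4) = -2)
I(V) = -2 - V
F(G) = 4 (F(G) = (G + (-2 - G))² = (-2)² = 4)
(Q(-10) + F(2))*(-136) = (-2/(3 + 20*(-10)²) + 4)*(-136) = (-2/(3 + 20*100) + 4)*(-136) = (-2/(3 + 2000) + 4)*(-136) = (-2/2003 + 4)*(-136) = (8010/2003)*(-136) = -1089360/2003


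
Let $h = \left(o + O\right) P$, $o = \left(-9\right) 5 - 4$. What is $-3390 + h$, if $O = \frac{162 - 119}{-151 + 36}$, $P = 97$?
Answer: $- \frac{940616}{115} \approx -8179.3$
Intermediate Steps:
$O = - \frac{43}{115}$ ($O = \frac{43}{-115} = 43 \left(- \frac{1}{115}\right) = - \frac{43}{115} \approx -0.37391$)
$o = -49$ ($o = -45 - 4 = -49$)
$h = - \frac{550766}{115}$ ($h = \left(-49 - \frac{43}{115}\right) 97 = \left(- \frac{5678}{115}\right) 97 = - \frac{550766}{115} \approx -4789.3$)
$-3390 + h = -3390 - \frac{550766}{115} = - \frac{940616}{115}$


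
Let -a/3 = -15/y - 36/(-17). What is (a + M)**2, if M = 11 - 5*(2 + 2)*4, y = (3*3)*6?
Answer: 57775201/10404 ≈ 5553.2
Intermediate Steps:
y = 54 (y = 9*6 = 54)
a = -563/102 (a = -3*(-15/54 - 36/(-17)) = -3*(-15*1/54 - 36*(-1/17)) = -3*(-5/18 + 36/17) = -3*563/306 = -563/102 ≈ -5.5196)
M = -69 (M = 11 - 5*4*4 = 11 - 20*4 = 11 - 80 = -69)
(a + M)**2 = (-563/102 - 69)**2 = (-7601/102)**2 = 57775201/10404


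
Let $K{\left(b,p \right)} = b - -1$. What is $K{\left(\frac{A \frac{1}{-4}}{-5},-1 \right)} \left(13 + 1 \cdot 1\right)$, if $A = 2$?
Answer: $\frac{77}{5} \approx 15.4$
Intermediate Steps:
$K{\left(b,p \right)} = 1 + b$ ($K{\left(b,p \right)} = b + 1 = 1 + b$)
$K{\left(\frac{A \frac{1}{-4}}{-5},-1 \right)} \left(13 + 1 \cdot 1\right) = \left(1 + \frac{2 \frac{1}{-4}}{-5}\right) \left(13 + 1 \cdot 1\right) = \left(1 + 2 \left(- \frac{1}{4}\right) \left(- \frac{1}{5}\right)\right) \left(13 + 1\right) = \left(1 - - \frac{1}{10}\right) 14 = \left(1 + \frac{1}{10}\right) 14 = \frac{11}{10} \cdot 14 = \frac{77}{5}$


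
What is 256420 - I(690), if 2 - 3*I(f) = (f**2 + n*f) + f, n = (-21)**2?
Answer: 1550338/3 ≈ 5.1678e+5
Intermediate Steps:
n = 441
I(f) = 2/3 - 442*f/3 - f**2/3 (I(f) = 2/3 - ((f**2 + 441*f) + f)/3 = 2/3 - (f**2 + 442*f)/3 = 2/3 + (-442*f/3 - f**2/3) = 2/3 - 442*f/3 - f**2/3)
256420 - I(690) = 256420 - (2/3 - 442/3*690 - 1/3*690**2) = 256420 - (2/3 - 101660 - 1/3*476100) = 256420 - (2/3 - 101660 - 158700) = 256420 - 1*(-781078/3) = 256420 + 781078/3 = 1550338/3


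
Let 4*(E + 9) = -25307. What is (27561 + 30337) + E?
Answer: 206249/4 ≈ 51562.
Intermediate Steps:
E = -25343/4 (E = -9 + (¼)*(-25307) = -9 - 25307/4 = -25343/4 ≈ -6335.8)
(27561 + 30337) + E = (27561 + 30337) - 25343/4 = 57898 - 25343/4 = 206249/4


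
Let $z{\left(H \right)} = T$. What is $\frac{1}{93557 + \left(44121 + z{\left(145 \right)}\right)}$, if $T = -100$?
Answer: $\frac{1}{137578} \approx 7.2686 \cdot 10^{-6}$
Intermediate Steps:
$z{\left(H \right)} = -100$
$\frac{1}{93557 + \left(44121 + z{\left(145 \right)}\right)} = \frac{1}{93557 + \left(44121 - 100\right)} = \frac{1}{93557 + 44021} = \frac{1}{137578}$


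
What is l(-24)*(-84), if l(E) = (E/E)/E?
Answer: 7/2 ≈ 3.5000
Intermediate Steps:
l(E) = 1/E
l(-24)*(-84) = -84/(-24) = -1/24*(-84) = 7/2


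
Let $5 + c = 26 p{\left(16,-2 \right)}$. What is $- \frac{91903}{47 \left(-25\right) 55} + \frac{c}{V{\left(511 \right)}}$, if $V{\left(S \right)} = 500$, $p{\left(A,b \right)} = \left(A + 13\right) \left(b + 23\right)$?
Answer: $\frac{1710241}{51700} \approx 33.08$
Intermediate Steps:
$p{\left(A,b \right)} = \left(13 + A\right) \left(23 + b\right)$
$c = 15829$ ($c = -5 + 26 \left(299 + 13 \left(-2\right) + 23 \cdot 16 + 16 \left(-2\right)\right) = -5 + 26 \left(299 - 26 + 368 - 32\right) = -5 + 26 \cdot 609 = -5 + 15834 = 15829$)
$- \frac{91903}{47 \left(-25\right) 55} + \frac{c}{V{\left(511 \right)}} = - \frac{91903}{47 \left(-25\right) 55} + \frac{15829}{500} = - \frac{91903}{\left(-1175\right) 55} + 15829 \cdot \frac{1}{500} = - \frac{91903}{-64625} + \frac{15829}{500} = \left(-91903\right) \left(- \frac{1}{64625}\right) + \frac{15829}{500} = \frac{91903}{64625} + \frac{15829}{500} = \frac{1710241}{51700}$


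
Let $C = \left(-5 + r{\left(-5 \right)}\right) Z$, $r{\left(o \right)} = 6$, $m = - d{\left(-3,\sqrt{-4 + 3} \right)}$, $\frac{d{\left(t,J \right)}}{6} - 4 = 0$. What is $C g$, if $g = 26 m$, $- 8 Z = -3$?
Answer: $-234$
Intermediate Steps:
$d{\left(t,J \right)} = 24$ ($d{\left(t,J \right)} = 24 + 6 \cdot 0 = 24 + 0 = 24$)
$Z = \frac{3}{8}$ ($Z = \left(- \frac{1}{8}\right) \left(-3\right) = \frac{3}{8} \approx 0.375$)
$m = -24$ ($m = \left(-1\right) 24 = -24$)
$g = -624$ ($g = 26 \left(-24\right) = -624$)
$C = \frac{3}{8}$ ($C = \left(-5 + 6\right) \frac{3}{8} = 1 \cdot \frac{3}{8} = \frac{3}{8} \approx 0.375$)
$C g = \frac{3}{8} \left(-624\right) = -234$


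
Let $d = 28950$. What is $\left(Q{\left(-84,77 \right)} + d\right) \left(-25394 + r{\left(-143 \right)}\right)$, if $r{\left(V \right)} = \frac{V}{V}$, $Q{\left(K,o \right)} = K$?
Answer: $-732994338$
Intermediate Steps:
$r{\left(V \right)} = 1$
$\left(Q{\left(-84,77 \right)} + d\right) \left(-25394 + r{\left(-143 \right)}\right) = \left(-84 + 28950\right) \left(-25394 + 1\right) = 28866 \left(-25393\right) = -732994338$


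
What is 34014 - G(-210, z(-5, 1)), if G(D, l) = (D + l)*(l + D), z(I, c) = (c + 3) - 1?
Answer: -8835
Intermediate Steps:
z(I, c) = 2 + c (z(I, c) = (3 + c) - 1 = 2 + c)
G(D, l) = (D + l)² (G(D, l) = (D + l)*(D + l) = (D + l)²)
34014 - G(-210, z(-5, 1)) = 34014 - (-210 + (2 + 1))² = 34014 - (-210 + 3)² = 34014 - 1*(-207)² = 34014 - 1*42849 = 34014 - 42849 = -8835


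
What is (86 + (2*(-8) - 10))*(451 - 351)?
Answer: 6000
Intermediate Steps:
(86 + (2*(-8) - 10))*(451 - 351) = (86 + (-16 - 10))*100 = (86 - 26)*100 = 60*100 = 6000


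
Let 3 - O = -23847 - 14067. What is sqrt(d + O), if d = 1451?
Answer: 2*sqrt(9842) ≈ 198.41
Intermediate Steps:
O = 37917 (O = 3 - (-23847 - 14067) = 3 - 1*(-37914) = 3 + 37914 = 37917)
sqrt(d + O) = sqrt(1451 + 37917) = sqrt(39368) = 2*sqrt(9842)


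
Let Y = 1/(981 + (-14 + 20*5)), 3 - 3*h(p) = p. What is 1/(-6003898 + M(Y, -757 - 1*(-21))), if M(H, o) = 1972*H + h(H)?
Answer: -3201/19218468382 ≈ -1.6656e-7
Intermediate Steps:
h(p) = 1 - p/3
Y = 1/1067 (Y = 1/(981 + (-14 + 100)) = 1/(981 + 86) = 1/1067 ≈ 0.00093721)
M(H, o) = 1 + 5915*H/3 (M(H, o) = 1972*H + (1 - H/3) = 1 + 5915*H/3)
1/(-6003898 + M(Y, -757 - 1*(-21))) = 1/(-6003898 + (1 + (5915/3)*(1/1067))) = 1/(-6003898 + (1 + 5915/3201)) = 1/(-6003898 + 9116/3201) = 1/(-19218468382/3201) = -3201/19218468382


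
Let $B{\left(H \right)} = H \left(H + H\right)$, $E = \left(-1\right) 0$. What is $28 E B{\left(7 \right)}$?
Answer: $0$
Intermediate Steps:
$E = 0$
$B{\left(H \right)} = 2 H^{2}$ ($B{\left(H \right)} = H 2 H = 2 H^{2}$)
$28 E B{\left(7 \right)} = 28 \cdot 0 \cdot 2 \cdot 7^{2} = 0 \cdot 2 \cdot 49 = 0 \cdot 98 = 0$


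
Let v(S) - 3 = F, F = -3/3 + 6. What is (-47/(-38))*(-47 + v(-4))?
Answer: -1833/38 ≈ -48.237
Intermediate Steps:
F = 5 (F = -3*⅓ + 6 = -1 + 6 = 5)
v(S) = 8 (v(S) = 3 + 5 = 8)
(-47/(-38))*(-47 + v(-4)) = (-47/(-38))*(-47 + 8) = -47*(-1/38)*(-39) = (47/38)*(-39) = -1833/38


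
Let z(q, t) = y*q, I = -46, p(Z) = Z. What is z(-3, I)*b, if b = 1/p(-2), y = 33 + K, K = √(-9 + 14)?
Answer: 99/2 + 3*√5/2 ≈ 52.854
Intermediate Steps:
K = √5 ≈ 2.2361
y = 33 + √5 ≈ 35.236
b = -½ (b = 1/(-2) = -½ ≈ -0.50000)
z(q, t) = q*(33 + √5) (z(q, t) = (33 + √5)*q = q*(33 + √5))
z(-3, I)*b = -3*(33 + √5)*(-½) = (-99 - 3*√5)*(-½) = 99/2 + 3*√5/2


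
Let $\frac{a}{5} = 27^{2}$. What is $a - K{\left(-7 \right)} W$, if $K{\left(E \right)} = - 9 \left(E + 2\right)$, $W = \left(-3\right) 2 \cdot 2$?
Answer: $4185$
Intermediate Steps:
$W = -12$ ($W = \left(-6\right) 2 = -12$)
$K{\left(E \right)} = -18 - 9 E$ ($K{\left(E \right)} = - 9 \left(2 + E\right) = -18 - 9 E$)
$a = 3645$ ($a = 5 \cdot 27^{2} = 5 \cdot 729 = 3645$)
$a - K{\left(-7 \right)} W = 3645 - \left(-18 - -63\right) \left(-12\right) = 3645 - \left(-18 + 63\right) \left(-12\right) = 3645 - 45 \left(-12\right) = 3645 - -540 = 3645 + 540 = 4185$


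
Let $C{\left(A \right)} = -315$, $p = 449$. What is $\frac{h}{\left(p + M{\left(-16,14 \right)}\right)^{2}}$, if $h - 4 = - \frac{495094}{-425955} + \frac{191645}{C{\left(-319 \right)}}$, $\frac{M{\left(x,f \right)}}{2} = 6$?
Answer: $- \frac{5395965871}{1901012033655} \approx -0.0028385$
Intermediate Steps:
$M{\left(x,f \right)} = 12$ ($M{\left(x,f \right)} = 2 \cdot 6 = 12$)
$h = - \frac{5395965871}{8945055}$ ($h = 4 + \left(- \frac{495094}{-425955} + \frac{191645}{-315}\right) = 4 + \left(\left(-495094\right) \left(- \frac{1}{425955}\right) + 191645 \left(- \frac{1}{315}\right)\right) = 4 + \left(\frac{495094}{425955} - \frac{38329}{63}\right) = 4 - \frac{5431746091}{8945055} = - \frac{5395965871}{8945055} \approx -603.23$)
$\frac{h}{\left(p + M{\left(-16,14 \right)}\right)^{2}} = - \frac{5395965871}{8945055 \left(449 + 12\right)^{2}} = - \frac{5395965871}{8945055 \cdot 461^{2}} = - \frac{5395965871}{8945055 \cdot 212521} = \left(- \frac{5395965871}{8945055}\right) \frac{1}{212521} = - \frac{5395965871}{1901012033655}$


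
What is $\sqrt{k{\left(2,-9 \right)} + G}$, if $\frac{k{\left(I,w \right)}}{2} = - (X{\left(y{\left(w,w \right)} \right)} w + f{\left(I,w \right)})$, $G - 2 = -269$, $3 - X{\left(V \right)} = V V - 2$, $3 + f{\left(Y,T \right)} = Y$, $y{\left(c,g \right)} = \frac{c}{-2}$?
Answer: $\frac{i \sqrt{2158}}{2} \approx 23.227 i$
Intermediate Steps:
$y{\left(c,g \right)} = - \frac{c}{2}$ ($y{\left(c,g \right)} = c \left(- \frac{1}{2}\right) = - \frac{c}{2}$)
$f{\left(Y,T \right)} = -3 + Y$
$X{\left(V \right)} = 5 - V^{2}$ ($X{\left(V \right)} = 3 - \left(V V - 2\right) = 3 - \left(V^{2} - 2\right) = 3 - \left(-2 + V^{2}\right) = 5 - V^{2}$)
$G = -267$ ($G = 2 - 269 = -267$)
$k{\left(I,w \right)} = 6 - 2 I - 2 w \left(5 - \frac{w^{2}}{4}\right)$ ($k{\left(I,w \right)} = 2 \left(- (\left(5 - \left(- \frac{w}{2}\right)^{2}\right) w + \left(-3 + I\right))\right) = 2 \left(- (\left(5 - \frac{w^{2}}{4}\right) w + \left(-3 + I\right))\right) = 2 \left(- (w \left(5 - \frac{w^{2}}{4}\right) + \left(-3 + I\right))\right) = 2 \left(- (-3 + I + w \left(5 - \frac{w^{2}}{4}\right))\right) = 2 \left(3 - I - w \left(5 - \frac{w^{2}}{4}\right)\right) = 6 - 2 I - 2 w \left(5 - \frac{w^{2}}{4}\right)$)
$\sqrt{k{\left(2,-9 \right)} + G} = \sqrt{\left(6 - 4 + \frac{1}{2} \left(-9\right) \left(-20 + \left(-9\right)^{2}\right)\right) - 267} = \sqrt{\left(6 - 4 + \frac{1}{2} \left(-9\right) \left(-20 + 81\right)\right) - 267} = \sqrt{\left(6 - 4 + \frac{1}{2} \left(-9\right) 61\right) - 267} = \sqrt{\left(6 - 4 - \frac{549}{2}\right) - 267} = \sqrt{- \frac{545}{2} - 267} = \sqrt{- \frac{1079}{2}} = \frac{i \sqrt{2158}}{2}$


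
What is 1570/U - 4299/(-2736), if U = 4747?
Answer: 8234291/4329264 ≈ 1.9020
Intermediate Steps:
1570/U - 4299/(-2736) = 1570/4747 - 4299/(-2736) = 1570*(1/4747) - 4299*(-1/2736) = 1570/4747 + 1433/912 = 8234291/4329264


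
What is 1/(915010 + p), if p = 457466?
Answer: 1/1372476 ≈ 7.2861e-7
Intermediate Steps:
1/(915010 + p) = 1/(915010 + 457466) = 1/1372476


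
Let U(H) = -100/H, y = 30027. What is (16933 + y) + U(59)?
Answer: 2770540/59 ≈ 46958.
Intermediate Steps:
(16933 + y) + U(59) = (16933 + 30027) - 100/59 = 46960 - 100*1/59 = 46960 - 100/59 = 2770540/59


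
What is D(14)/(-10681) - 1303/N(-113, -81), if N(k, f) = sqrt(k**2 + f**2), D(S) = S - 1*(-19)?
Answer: -3/971 - 1303*sqrt(19330)/19330 ≈ -9.3750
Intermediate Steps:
D(S) = 19 + S (D(S) = S + 19 = 19 + S)
N(k, f) = sqrt(f**2 + k**2)
D(14)/(-10681) - 1303/N(-113, -81) = (19 + 14)/(-10681) - 1303/sqrt((-81)**2 + (-113)**2) = 33*(-1/10681) - 1303/sqrt(6561 + 12769) = -3/971 - 1303*sqrt(19330)/19330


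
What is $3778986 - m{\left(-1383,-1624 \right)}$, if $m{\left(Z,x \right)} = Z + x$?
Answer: $3781993$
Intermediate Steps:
$3778986 - m{\left(-1383,-1624 \right)} = 3778986 - \left(-1383 - 1624\right) = 3778986 - -3007 = 3778986 + 3007 = 3781993$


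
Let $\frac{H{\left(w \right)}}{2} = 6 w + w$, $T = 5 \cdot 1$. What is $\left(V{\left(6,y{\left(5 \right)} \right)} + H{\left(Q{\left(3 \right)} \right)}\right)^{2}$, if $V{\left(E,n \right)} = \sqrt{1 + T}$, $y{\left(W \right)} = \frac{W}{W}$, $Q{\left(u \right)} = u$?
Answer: $\left(42 + \sqrt{6}\right)^{2} \approx 1975.8$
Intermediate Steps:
$y{\left(W \right)} = 1$
$T = 5$
$V{\left(E,n \right)} = \sqrt{6}$ ($V{\left(E,n \right)} = \sqrt{1 + 5} = \sqrt{6}$)
$H{\left(w \right)} = 14 w$ ($H{\left(w \right)} = 2 \left(6 w + w\right) = 2 \cdot 7 w = 14 w$)
$\left(V{\left(6,y{\left(5 \right)} \right)} + H{\left(Q{\left(3 \right)} \right)}\right)^{2} = \left(\sqrt{6} + 14 \cdot 3\right)^{2} = \left(\sqrt{6} + 42\right)^{2} = \left(42 + \sqrt{6}\right)^{2}$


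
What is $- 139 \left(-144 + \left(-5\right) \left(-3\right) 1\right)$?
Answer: $17931$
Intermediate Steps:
$- 139 \left(-144 + \left(-5\right) \left(-3\right) 1\right) = - 139 \left(-144 + 15 \cdot 1\right) = - 139 \left(-144 + 15\right) = \left(-139\right) \left(-129\right) = 17931$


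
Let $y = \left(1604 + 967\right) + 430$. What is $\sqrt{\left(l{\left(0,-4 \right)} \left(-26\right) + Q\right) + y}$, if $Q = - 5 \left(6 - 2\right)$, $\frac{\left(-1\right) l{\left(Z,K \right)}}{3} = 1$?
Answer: $\sqrt{3059} \approx 55.308$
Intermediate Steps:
$l{\left(Z,K \right)} = -3$ ($l{\left(Z,K \right)} = \left(-3\right) 1 = -3$)
$Q = -20$ ($Q = - 5 \left(6 - 2\right) = \left(-5\right) 4 = -20$)
$y = 3001$ ($y = 2571 + 430 = 3001$)
$\sqrt{\left(l{\left(0,-4 \right)} \left(-26\right) + Q\right) + y} = \sqrt{\left(\left(-3\right) \left(-26\right) - 20\right) + 3001} = \sqrt{\left(78 - 20\right) + 3001} = \sqrt{58 + 3001} = \sqrt{3059}$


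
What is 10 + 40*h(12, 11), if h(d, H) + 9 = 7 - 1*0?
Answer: -70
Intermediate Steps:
h(d, H) = -2 (h(d, H) = -9 + (7 - 1*0) = -9 + (7 + 0) = -9 + 7 = -2)
10 + 40*h(12, 11) = 10 + 40*(-2) = 10 - 80 = -70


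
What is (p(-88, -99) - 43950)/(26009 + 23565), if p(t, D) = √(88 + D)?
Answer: -21975/24787 + I*√11/49574 ≈ -0.88655 + 6.6902e-5*I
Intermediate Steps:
(p(-88, -99) - 43950)/(26009 + 23565) = (√(88 - 99) - 43950)/(26009 + 23565) = (√(-11) - 43950)/49574 = (I*√11 - 43950)*(1/49574) = (-43950 + I*√11)*(1/49574) = -21975/24787 + I*√11/49574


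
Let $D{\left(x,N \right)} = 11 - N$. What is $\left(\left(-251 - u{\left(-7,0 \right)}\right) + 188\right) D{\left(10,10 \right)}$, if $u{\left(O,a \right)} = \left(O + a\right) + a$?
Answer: $-56$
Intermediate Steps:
$u{\left(O,a \right)} = O + 2 a$
$\left(\left(-251 - u{\left(-7,0 \right)}\right) + 188\right) D{\left(10,10 \right)} = \left(\left(-251 - \left(-7 + 2 \cdot 0\right)\right) + 188\right) \left(11 - 10\right) = \left(\left(-251 - \left(-7 + 0\right)\right) + 188\right) \left(11 - 10\right) = \left(\left(-251 - -7\right) + 188\right) 1 = \left(\left(-251 + 7\right) + 188\right) 1 = \left(-244 + 188\right) 1 = \left(-56\right) 1 = -56$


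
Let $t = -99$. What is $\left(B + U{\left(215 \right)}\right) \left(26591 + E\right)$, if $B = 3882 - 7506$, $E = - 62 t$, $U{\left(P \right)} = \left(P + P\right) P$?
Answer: $2907186154$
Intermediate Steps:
$U{\left(P \right)} = 2 P^{2}$ ($U{\left(P \right)} = 2 P P = 2 P^{2}$)
$E = 6138$ ($E = \left(-62\right) \left(-99\right) = 6138$)
$B = -3624$ ($B = 3882 - 7506 = -3624$)
$\left(B + U{\left(215 \right)}\right) \left(26591 + E\right) = \left(-3624 + 2 \cdot 215^{2}\right) \left(26591 + 6138\right) = \left(-3624 + 2 \cdot 46225\right) 32729 = \left(-3624 + 92450\right) 32729 = 88826 \cdot 32729 = 2907186154$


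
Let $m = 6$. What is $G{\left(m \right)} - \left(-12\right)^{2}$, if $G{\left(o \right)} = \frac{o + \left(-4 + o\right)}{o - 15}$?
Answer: $- \frac{1304}{9} \approx -144.89$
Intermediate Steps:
$G{\left(o \right)} = \frac{-4 + 2 o}{-15 + o}$
$G{\left(m \right)} - \left(-12\right)^{2} = \frac{2 \left(-2 + 6\right)}{-15 + 6} - \left(-12\right)^{2} = 2 \frac{1}{-9} \cdot 4 - 144 = 2 \left(- \frac{1}{9}\right) 4 - 144 = - \frac{8}{9} - 144 = - \frac{1304}{9}$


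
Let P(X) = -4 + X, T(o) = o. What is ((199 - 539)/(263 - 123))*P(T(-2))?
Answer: 102/7 ≈ 14.571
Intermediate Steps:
((199 - 539)/(263 - 123))*P(T(-2)) = ((199 - 539)/(263 - 123))*(-4 - 2) = -340/140*(-6) = -340*1/140*(-6) = -17/7*(-6) = 102/7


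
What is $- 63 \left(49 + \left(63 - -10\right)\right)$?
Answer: $-7686$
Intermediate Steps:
$- 63 \left(49 + \left(63 - -10\right)\right) = - 63 \left(49 + \left(63 + 10\right)\right) = - 63 \left(49 + 73\right) = \left(-63\right) 122 = -7686$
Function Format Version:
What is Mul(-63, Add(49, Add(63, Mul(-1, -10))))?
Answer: -7686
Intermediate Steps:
Mul(-63, Add(49, Add(63, Mul(-1, -10)))) = Mul(-63, Add(49, Add(63, 10))) = Mul(-63, Add(49, 73)) = Mul(-63, 122) = -7686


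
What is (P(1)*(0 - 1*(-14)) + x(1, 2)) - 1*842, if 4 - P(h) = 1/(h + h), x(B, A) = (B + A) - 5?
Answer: -795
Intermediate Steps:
x(B, A) = -5 + A + B (x(B, A) = (A + B) - 5 = -5 + A + B)
P(h) = 4 - 1/(2*h) (P(h) = 4 - 1/(h + h) = 4 - 1/(2*h))
(P(1)*(0 - 1*(-14)) + x(1, 2)) - 1*842 = ((4 - 1/2/1)*(0 - 1*(-14)) + (-5 + 2 + 1)) - 1*842 = ((4 - 1/2*1)*(0 + 14) - 2) - 842 = ((4 - 1/2)*14 - 2) - 842 = ((7/2)*14 - 2) - 842 = (49 - 2) - 842 = 47 - 842 = -795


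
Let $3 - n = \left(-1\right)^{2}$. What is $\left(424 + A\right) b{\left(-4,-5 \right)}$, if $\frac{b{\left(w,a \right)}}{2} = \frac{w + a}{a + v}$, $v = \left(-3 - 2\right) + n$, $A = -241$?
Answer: $\frac{1647}{4} \approx 411.75$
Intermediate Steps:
$n = 2$ ($n = 3 - \left(-1\right)^{2} = 3 - 1 = 2$)
$v = -3$ ($v = \left(-3 - 2\right) + 2 = -5 + 2 = -3$)
$b{\left(w,a \right)} = \frac{2 \left(a + w\right)}{-3 + a}$ ($b{\left(w,a \right)} = 2 \frac{w + a}{a - 3} = 2 \frac{a + w}{-3 + a} = \frac{2 \left(a + w\right)}{-3 + a}$)
$\left(424 + A\right) b{\left(-4,-5 \right)} = \left(424 - 241\right) \frac{2 \left(-5 - 4\right)}{-3 - 5} = 183 \cdot 2 \frac{1}{-8} \left(-9\right) = 183 \cdot 2 \left(- \frac{1}{8}\right) \left(-9\right) = 183 \cdot \frac{9}{4} = \frac{1647}{4}$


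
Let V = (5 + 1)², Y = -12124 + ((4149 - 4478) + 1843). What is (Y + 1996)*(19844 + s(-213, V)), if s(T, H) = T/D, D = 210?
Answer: -5982461763/35 ≈ -1.7093e+8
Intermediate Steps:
Y = -10610 (Y = -12124 + (-329 + 1843) = -12124 + 1514 = -10610)
V = 36 (V = 6² = 36)
s(T, H) = T/210
(Y + 1996)*(19844 + s(-213, V)) = (-10610 + 1996)*(19844 + (1/210)*(-213)) = -8614*(19844 - 71/70) = -8614*1389009/70 = -5982461763/35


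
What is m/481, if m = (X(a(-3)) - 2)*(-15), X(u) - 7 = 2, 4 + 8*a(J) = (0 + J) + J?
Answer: -105/481 ≈ -0.21830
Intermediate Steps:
a(J) = -½ + J/4 (a(J) = -½ + ((0 + J) + J)/8 = -½ + (J + J)/8 = -½ + (2*J)/8 = -½ + J/4)
X(u) = 9 (X(u) = 7 + 2 = 9)
m = -105 (m = (9 - 2)*(-15) = 7*(-15) = -105)
m/481 = -105/481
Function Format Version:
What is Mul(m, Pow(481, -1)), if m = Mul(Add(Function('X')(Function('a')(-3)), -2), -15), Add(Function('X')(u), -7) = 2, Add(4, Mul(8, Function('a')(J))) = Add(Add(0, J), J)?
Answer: Rational(-105, 481) ≈ -0.21830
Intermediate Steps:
Function('a')(J) = Add(Rational(-1, 2), Mul(Rational(1, 4), J)) (Function('a')(J) = Add(Rational(-1, 2), Mul(Rational(1, 8), Add(Add(0, J), J))) = Add(Rational(-1, 2), Mul(Rational(1, 8), Add(J, J))) = Add(Rational(-1, 2), Mul(Rational(1, 8), Mul(2, J))) = Add(Rational(-1, 2), Mul(Rational(1, 4), J)))
Function('X')(u) = 9 (Function('X')(u) = Add(7, 2) = 9)
m = -105 (m = Mul(Add(9, -2), -15) = Mul(7, -15) = -105)
Mul(m, Pow(481, -1)) = Mul(-105, Pow(481, -1)) = Mul(-105, Rational(1, 481)) = Rational(-105, 481)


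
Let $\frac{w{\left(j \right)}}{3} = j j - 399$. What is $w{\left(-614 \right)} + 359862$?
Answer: $1489653$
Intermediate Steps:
$w{\left(j \right)} = -1197 + 3 j^{2}$ ($w{\left(j \right)} = 3 \left(j j - 399\right) = 3 \left(j^{2} - 399\right) = 3 \left(-399 + j^{2}\right) = -1197 + 3 j^{2}$)
$w{\left(-614 \right)} + 359862 = \left(-1197 + 3 \left(-614\right)^{2}\right) + 359862 = \left(-1197 + 3 \cdot 376996\right) + 359862 = \left(-1197 + 1130988\right) + 359862 = 1129791 + 359862 = 1489653$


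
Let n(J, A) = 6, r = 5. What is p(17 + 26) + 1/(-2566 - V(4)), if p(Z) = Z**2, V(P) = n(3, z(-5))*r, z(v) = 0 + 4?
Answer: 4800003/2596 ≈ 1849.0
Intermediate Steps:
z(v) = 4
V(P) = 30 (V(P) = 6*5 = 30)
p(17 + 26) + 1/(-2566 - V(4)) = (17 + 26)**2 + 1/(-2566 - 1*30) = 43**2 + 1/(-2566 - 30) = 1849 + 1/(-2596) = 1849 - 1/2596 = 4800003/2596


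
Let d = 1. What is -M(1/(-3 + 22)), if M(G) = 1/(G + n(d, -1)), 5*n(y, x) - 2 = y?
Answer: -95/62 ≈ -1.5323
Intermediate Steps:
n(y, x) = ⅖ + y/5
M(G) = 1/(⅗ + G) (M(G) = 1/(G + (⅖ + (⅕)*1)) = 1/(G + (⅖ + ⅕)) = 1/(G + ⅗) = 1/(⅗ + G))
-M(1/(-3 + 22)) = -5/(3 + 5/(-3 + 22)) = -5/(3 + 5/19) = -5/62/19 = -5*19/62 = -1*95/62 = -95/62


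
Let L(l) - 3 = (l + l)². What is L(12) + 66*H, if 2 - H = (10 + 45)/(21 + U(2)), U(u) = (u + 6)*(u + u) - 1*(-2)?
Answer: 645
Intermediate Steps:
U(u) = 2 + 2*u*(6 + u) (U(u) = (6 + u)*(2*u) + 2 = 2*u*(6 + u) + 2 = 2 + 2*u*(6 + u))
L(l) = 3 + 4*l² (L(l) = 3 + (l + l)² = 3 + (2*l)² = 3 + 4*l²)
H = 1 (H = 2 - (10 + 45)/(21 + (2 + 2*2² + 12*2)) = 2 - 55/(21 + (2 + 2*4 + 24)) = 2 - 55/(21 + (2 + 8 + 24)) = 2 - 55/(21 + 34) = 2 - 55/55 = 2 - 1*1 = 2 - 1 = 1)
L(12) + 66*H = (3 + 4*12²) + 66*1 = (3 + 4*144) + 66 = (3 + 576) + 66 = 579 + 66 = 645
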